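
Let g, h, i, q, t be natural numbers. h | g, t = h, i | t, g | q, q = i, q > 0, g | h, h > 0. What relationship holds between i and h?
i = h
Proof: g | h and h | g, so g = h. Since g | q and q > 0, g ≤ q. q = i, so g ≤ i. g = h, so h ≤ i. Since t = h and i | t, i | h. Since h > 0, i ≤ h. Since h ≤ i, h = i. Then i = h.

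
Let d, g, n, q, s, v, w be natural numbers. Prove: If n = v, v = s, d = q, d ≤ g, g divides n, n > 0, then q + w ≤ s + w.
n = v and v = s, therefore n = s. Because g divides n and n > 0, g ≤ n. d ≤ g, so d ≤ n. Since d = q, q ≤ n. Since n = s, q ≤ s. Then q + w ≤ s + w.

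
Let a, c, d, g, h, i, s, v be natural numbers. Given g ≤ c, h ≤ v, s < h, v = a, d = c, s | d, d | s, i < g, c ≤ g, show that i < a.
s | d and d | s, hence s = d. Since d = c, s = c. c ≤ g and g ≤ c, therefore c = g. s = c, so s = g. Since s < h, g < h. v = a and h ≤ v, so h ≤ a. g < h, so g < a. Because i < g, i < a.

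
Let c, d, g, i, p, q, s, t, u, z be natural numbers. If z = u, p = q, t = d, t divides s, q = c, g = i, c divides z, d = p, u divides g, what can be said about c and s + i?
c divides s + i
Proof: t = d and d = p, thus t = p. Since p = q, t = q. Since t divides s, q divides s. q = c, so c divides s. z = u and c divides z, therefore c divides u. g = i and u divides g, so u divides i. Because c divides u, c divides i. Since c divides s, c divides s + i.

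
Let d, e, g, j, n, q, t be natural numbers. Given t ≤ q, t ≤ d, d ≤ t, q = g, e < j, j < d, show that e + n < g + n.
Because d ≤ t and t ≤ d, d = t. e < j and j < d, so e < d. Since d = t, e < t. Since q = g and t ≤ q, t ≤ g. Since e < t, e < g. Then e + n < g + n.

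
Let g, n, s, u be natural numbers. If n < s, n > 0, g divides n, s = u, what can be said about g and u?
g < u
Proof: From g divides n and n > 0, g ≤ n. n < s, so g < s. Since s = u, g < u.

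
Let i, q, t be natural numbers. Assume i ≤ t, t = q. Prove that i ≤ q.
Because t = q and i ≤ t, by substitution, i ≤ q.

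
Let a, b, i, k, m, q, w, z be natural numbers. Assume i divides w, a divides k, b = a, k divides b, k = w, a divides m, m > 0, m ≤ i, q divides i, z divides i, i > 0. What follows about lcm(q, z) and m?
lcm(q, z) ≤ m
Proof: Since b = a and k divides b, k divides a. a divides k, so a = k. k = w, so a = w. Since a divides m, w divides m. i divides w, so i divides m. Because m > 0, i ≤ m. m ≤ i, so i = m. q divides i and z divides i, thus lcm(q, z) divides i. i > 0, so lcm(q, z) ≤ i. i = m, so lcm(q, z) ≤ m.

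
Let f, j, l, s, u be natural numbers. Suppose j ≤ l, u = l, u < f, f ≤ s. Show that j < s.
Since u = l and u < f, l < f. f ≤ s, so l < s. Since j ≤ l, j < s.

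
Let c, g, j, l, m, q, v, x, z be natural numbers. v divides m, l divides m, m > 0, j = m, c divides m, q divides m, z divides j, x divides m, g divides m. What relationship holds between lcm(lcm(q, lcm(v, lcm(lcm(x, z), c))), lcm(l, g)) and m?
lcm(lcm(q, lcm(v, lcm(lcm(x, z), c))), lcm(l, g)) ≤ m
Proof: j = m and z divides j, therefore z divides m. x divides m, so lcm(x, z) divides m. Since c divides m, lcm(lcm(x, z), c) divides m. Because v divides m, lcm(v, lcm(lcm(x, z), c)) divides m. q divides m, so lcm(q, lcm(v, lcm(lcm(x, z), c))) divides m. Since l divides m and g divides m, lcm(l, g) divides m. Since lcm(q, lcm(v, lcm(lcm(x, z), c))) divides m, lcm(lcm(q, lcm(v, lcm(lcm(x, z), c))), lcm(l, g)) divides m. m > 0, so lcm(lcm(q, lcm(v, lcm(lcm(x, z), c))), lcm(l, g)) ≤ m.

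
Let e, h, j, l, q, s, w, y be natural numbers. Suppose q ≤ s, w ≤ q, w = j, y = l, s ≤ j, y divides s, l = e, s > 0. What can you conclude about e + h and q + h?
e + h ≤ q + h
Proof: w = j and w ≤ q, thus j ≤ q. Since s ≤ j, s ≤ q. q ≤ s, so s = q. y = l and l = e, therefore y = e. y divides s, so e divides s. Since s > 0, e ≤ s. s = q, so e ≤ q. Then e + h ≤ q + h.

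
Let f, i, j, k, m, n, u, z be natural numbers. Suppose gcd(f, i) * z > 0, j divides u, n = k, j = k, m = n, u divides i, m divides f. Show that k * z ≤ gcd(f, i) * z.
m = n and n = k, so m = k. Since m divides f, k divides f. Since j divides u and u divides i, j divides i. Since j = k, k divides i. Since k divides f, k divides gcd(f, i). Then k * z divides gcd(f, i) * z. gcd(f, i) * z > 0, so k * z ≤ gcd(f, i) * z.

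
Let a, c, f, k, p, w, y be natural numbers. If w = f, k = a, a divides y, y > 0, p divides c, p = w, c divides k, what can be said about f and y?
f ≤ y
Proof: Since p = w and w = f, p = f. k = a and c divides k, therefore c divides a. a divides y, so c divides y. Since p divides c, p divides y. From p = f, f divides y. y > 0, so f ≤ y.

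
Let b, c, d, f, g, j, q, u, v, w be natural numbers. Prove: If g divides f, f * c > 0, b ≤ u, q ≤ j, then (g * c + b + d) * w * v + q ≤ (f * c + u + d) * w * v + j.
g divides f, therefore g * c divides f * c. Since f * c > 0, g * c ≤ f * c. Since b ≤ u, g * c + b ≤ f * c + u. Then g * c + b + d ≤ f * c + u + d. By multiplying by a non-negative, (g * c + b + d) * w ≤ (f * c + u + d) * w. By multiplying by a non-negative, (g * c + b + d) * w * v ≤ (f * c + u + d) * w * v. q ≤ j, so (g * c + b + d) * w * v + q ≤ (f * c + u + d) * w * v + j.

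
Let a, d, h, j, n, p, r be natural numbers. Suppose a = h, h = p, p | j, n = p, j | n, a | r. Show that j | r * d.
Since a = h and h = p, a = p. n = p and j | n, hence j | p. p | j, so p = j. Since a = p, a = j. Since a | r, j | r. Then j | r * d.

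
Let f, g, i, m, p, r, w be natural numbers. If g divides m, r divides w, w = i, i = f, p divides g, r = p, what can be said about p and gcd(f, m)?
p divides gcd(f, m)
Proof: w = i and i = f, hence w = f. Since r divides w, r divides f. r = p, so p divides f. p divides g and g divides m, thus p divides m. From p divides f, p divides gcd(f, m).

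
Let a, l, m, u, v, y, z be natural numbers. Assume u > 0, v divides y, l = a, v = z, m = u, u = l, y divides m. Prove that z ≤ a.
u = l and l = a, hence u = a. From v divides y and y divides m, v divides m. m = u, so v divides u. u > 0, so v ≤ u. Since u = a, v ≤ a. Since v = z, z ≤ a.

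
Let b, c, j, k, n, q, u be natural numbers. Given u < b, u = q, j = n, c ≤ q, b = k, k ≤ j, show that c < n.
u = q and u < b, hence q < b. c ≤ q, so c < b. b = k, so c < k. j = n and k ≤ j, thus k ≤ n. Since c < k, c < n.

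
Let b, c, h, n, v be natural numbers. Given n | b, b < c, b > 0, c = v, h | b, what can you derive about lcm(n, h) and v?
lcm(n, h) < v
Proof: Because n | b and h | b, lcm(n, h) | b. Since b > 0, lcm(n, h) ≤ b. Because c = v and b < c, b < v. Since lcm(n, h) ≤ b, lcm(n, h) < v.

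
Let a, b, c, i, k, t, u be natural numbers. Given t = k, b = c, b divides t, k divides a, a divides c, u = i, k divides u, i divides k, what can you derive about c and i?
c = i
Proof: From b = c and b divides t, c divides t. Since t = k, c divides k. k divides a and a divides c, so k divides c. Since c divides k, c = k. u = i and k divides u, hence k divides i. Since i divides k, k = i. c = k, so c = i.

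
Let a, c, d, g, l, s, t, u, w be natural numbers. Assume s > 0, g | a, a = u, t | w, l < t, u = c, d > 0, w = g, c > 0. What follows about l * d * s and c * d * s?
l * d * s < c * d * s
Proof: Because w = g and t | w, t | g. a = u and u = c, hence a = c. Since g | a, g | c. From t | g, t | c. Since c > 0, t ≤ c. Since l < t, l < c. From d > 0, l * d < c * d. Since s > 0, l * d * s < c * d * s.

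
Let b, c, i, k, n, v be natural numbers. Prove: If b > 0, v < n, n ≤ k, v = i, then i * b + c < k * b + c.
From v < n and n ≤ k, v < k. Since v = i, i < k. Combined with b > 0, by multiplying by a positive, i * b < k * b. Then i * b + c < k * b + c.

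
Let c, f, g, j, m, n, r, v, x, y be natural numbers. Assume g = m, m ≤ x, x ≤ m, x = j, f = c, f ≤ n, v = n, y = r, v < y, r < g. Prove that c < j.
m ≤ x and x ≤ m, hence m = x. Because g = m, g = x. x = j, so g = j. f = c and f ≤ n, hence c ≤ n. y = r and v < y, thus v < r. Since v = n, n < r. Since r < g, n < g. Since c ≤ n, c < g. g = j, so c < j.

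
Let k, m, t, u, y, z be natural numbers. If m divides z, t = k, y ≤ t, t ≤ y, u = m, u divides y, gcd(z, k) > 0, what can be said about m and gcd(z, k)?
m ≤ gcd(z, k)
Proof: Since y ≤ t and t ≤ y, y = t. u = m and u divides y, hence m divides y. y = t, so m divides t. Since t = k, m divides k. Since m divides z, m divides gcd(z, k). Since gcd(z, k) > 0, m ≤ gcd(z, k).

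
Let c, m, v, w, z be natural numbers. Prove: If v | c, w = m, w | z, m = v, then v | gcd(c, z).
w = m and w | z, thus m | z. m = v, so v | z. v | c, so v | gcd(c, z).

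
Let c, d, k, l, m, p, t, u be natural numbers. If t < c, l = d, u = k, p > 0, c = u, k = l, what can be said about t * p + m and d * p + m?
t * p + m < d * p + m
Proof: u = k and k = l, hence u = l. l = d, so u = d. Since c = u and t < c, t < u. From u = d, t < d. Because p > 0, by multiplying by a positive, t * p < d * p. Then t * p + m < d * p + m.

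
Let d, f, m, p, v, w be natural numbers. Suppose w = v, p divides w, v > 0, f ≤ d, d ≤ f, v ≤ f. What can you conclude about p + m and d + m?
p + m ≤ d + m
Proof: w = v and p divides w, therefore p divides v. Since v > 0, p ≤ v. Because f ≤ d and d ≤ f, f = d. Since v ≤ f, v ≤ d. Since p ≤ v, p ≤ d. Then p + m ≤ d + m.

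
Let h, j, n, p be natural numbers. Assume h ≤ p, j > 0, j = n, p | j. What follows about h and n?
h ≤ n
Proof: Since p | j and j > 0, p ≤ j. Since j = n, p ≤ n. Because h ≤ p, h ≤ n.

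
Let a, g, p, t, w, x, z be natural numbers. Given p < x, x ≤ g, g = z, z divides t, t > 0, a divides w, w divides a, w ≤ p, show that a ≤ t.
w divides a and a divides w, so w = a. w ≤ p and p < x, therefore w < x. g = z and x ≤ g, hence x ≤ z. z divides t and t > 0, therefore z ≤ t. Since x ≤ z, x ≤ t. w < x, so w < t. w = a, so a < t. Then a ≤ t.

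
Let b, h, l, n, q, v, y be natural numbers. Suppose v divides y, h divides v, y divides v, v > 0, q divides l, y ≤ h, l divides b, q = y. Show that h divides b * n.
v divides y and y divides v, so v = y. Since h divides v and v > 0, h ≤ v. Since v = y, h ≤ y. y ≤ h, so y = h. q divides l and l divides b, thus q divides b. Because q = y, y divides b. Since y = h, h divides b. Then h divides b * n.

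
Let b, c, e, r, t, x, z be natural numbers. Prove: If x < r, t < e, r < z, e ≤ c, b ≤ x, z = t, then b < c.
x < r and r < z, hence x < z. Since b ≤ x, b < z. Since z = t, b < t. t < e and e ≤ c, hence t < c. Since b < t, b < c.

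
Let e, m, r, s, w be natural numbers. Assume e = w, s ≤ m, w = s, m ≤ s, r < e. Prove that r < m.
s ≤ m and m ≤ s, so s = m. w = s, so w = m. e = w and r < e, hence r < w. w = m, so r < m.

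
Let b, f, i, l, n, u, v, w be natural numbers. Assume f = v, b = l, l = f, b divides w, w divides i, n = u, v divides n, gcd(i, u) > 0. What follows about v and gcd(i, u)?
v ≤ gcd(i, u)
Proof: Since b = l and l = f, b = f. b divides w and w divides i, thus b divides i. b = f, so f divides i. f = v, so v divides i. n = u and v divides n, so v divides u. Since v divides i, v divides gcd(i, u). Since gcd(i, u) > 0, v ≤ gcd(i, u).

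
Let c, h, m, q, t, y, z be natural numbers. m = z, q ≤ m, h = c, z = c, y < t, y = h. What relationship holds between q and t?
q < t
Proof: m = z and z = c, thus m = c. q ≤ m, so q ≤ c. y = h and h = c, hence y = c. y < t, so c < t. Since q ≤ c, q < t.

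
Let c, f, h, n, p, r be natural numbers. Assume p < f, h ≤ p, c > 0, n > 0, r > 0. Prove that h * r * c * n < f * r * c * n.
h ≤ p and p < f, hence h < f. Combining with r > 0, by multiplying by a positive, h * r < f * r. Combining with c > 0, by multiplying by a positive, h * r * c < f * r * c. Because n > 0, by multiplying by a positive, h * r * c * n < f * r * c * n.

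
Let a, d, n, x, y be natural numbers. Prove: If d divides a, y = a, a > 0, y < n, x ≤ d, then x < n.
d divides a and a > 0, therefore d ≤ a. x ≤ d, so x ≤ a. Because y = a and y < n, a < n. Since x ≤ a, x < n.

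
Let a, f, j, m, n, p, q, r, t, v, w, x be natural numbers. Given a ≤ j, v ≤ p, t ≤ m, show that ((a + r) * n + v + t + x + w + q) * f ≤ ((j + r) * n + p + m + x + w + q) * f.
a ≤ j, thus a + r ≤ j + r. By multiplying by a non-negative, (a + r) * n ≤ (j + r) * n. From v ≤ p and t ≤ m, v + t ≤ p + m. Then v + t + x ≤ p + m + x. Then v + t + x + w ≤ p + m + x + w. Then v + t + x + w + q ≤ p + m + x + w + q. From (a + r) * n ≤ (j + r) * n, (a + r) * n + v + t + x + w + q ≤ (j + r) * n + p + m + x + w + q. By multiplying by a non-negative, ((a + r) * n + v + t + x + w + q) * f ≤ ((j + r) * n + p + m + x + w + q) * f.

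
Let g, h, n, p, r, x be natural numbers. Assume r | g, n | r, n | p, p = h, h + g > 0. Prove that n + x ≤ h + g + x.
p = h and n | p, hence n | h. n | r and r | g, thus n | g. Since n | h, n | h + g. Because h + g > 0, n ≤ h + g. Then n + x ≤ h + g + x.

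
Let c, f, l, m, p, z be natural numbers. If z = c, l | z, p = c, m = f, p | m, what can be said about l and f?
l | f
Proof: z = c and l | z, therefore l | c. m = f and p | m, so p | f. Since p = c, c | f. l | c, so l | f.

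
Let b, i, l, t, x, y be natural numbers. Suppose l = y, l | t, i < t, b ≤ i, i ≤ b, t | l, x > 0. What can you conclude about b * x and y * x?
b * x < y * x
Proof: i ≤ b and b ≤ i, hence i = b. Because t | l and l | t, t = l. l = y, so t = y. i < t, so i < y. Since i = b, b < y. x > 0, so b * x < y * x.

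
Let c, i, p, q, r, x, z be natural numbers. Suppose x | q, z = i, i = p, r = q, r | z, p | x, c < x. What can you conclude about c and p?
c < p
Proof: Since z = i and i = p, z = p. r = q and r | z, so q | z. Since z = p, q | p. Since x | q, x | p. Since p | x, x = p. c < x, so c < p.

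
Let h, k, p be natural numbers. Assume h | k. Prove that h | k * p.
From h | k, by divisibility extends to multiples, h | k * p.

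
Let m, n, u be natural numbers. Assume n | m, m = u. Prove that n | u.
From m = u and n | m, by substitution, n | u.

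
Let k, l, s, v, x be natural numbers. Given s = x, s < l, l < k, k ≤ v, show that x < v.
s = x and s < l, hence x < l. Since l < k, x < k. k ≤ v, so x < v.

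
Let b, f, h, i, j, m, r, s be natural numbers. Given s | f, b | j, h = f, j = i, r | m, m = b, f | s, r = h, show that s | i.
f | s and s | f, thus f = s. Because r = h and r | m, h | m. m = b, so h | b. j = i and b | j, hence b | i. h | b, so h | i. Since h = f, f | i. From f = s, s | i.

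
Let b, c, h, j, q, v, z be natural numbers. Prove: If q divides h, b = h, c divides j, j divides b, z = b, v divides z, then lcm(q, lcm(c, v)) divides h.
c divides j and j divides b, thus c divides b. From z = b and v divides z, v divides b. Since c divides b, lcm(c, v) divides b. b = h, so lcm(c, v) divides h. q divides h, so lcm(q, lcm(c, v)) divides h.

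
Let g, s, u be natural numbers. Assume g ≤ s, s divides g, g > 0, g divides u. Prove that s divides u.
Since s divides g and g > 0, s ≤ g. g ≤ s, so g = s. Since g divides u, s divides u.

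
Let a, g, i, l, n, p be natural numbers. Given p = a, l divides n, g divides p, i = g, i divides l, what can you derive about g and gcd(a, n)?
g divides gcd(a, n)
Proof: Because p = a and g divides p, g divides a. i divides l and l divides n, so i divides n. Because i = g, g divides n. g divides a, so g divides gcd(a, n).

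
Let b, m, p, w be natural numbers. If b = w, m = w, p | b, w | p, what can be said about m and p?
m = p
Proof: Because b = w and p | b, p | w. w | p, so w = p. m = w, so m = p.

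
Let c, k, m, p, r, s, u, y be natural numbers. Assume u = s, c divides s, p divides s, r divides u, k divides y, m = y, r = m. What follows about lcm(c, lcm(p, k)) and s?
lcm(c, lcm(p, k)) divides s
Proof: Because r = m and r divides u, m divides u. u = s, so m divides s. Since m = y, y divides s. Because k divides y, k divides s. p divides s, so lcm(p, k) divides s. Since c divides s, lcm(c, lcm(p, k)) divides s.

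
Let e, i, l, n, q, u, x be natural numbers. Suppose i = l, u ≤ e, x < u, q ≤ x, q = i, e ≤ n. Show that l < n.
Since q = i and i = l, q = l. q ≤ x and x < u, thus q < u. Since q = l, l < u. Since u ≤ e, l < e. Since e ≤ n, l < n.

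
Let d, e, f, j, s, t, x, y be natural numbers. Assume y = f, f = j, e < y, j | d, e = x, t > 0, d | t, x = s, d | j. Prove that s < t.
y = f and f = j, therefore y = j. From j | d and d | j, j = d. y = j, so y = d. e = x and e < y, hence x < y. From y = d, x < d. x = s, so s < d. d | t and t > 0, hence d ≤ t. s < d, so s < t.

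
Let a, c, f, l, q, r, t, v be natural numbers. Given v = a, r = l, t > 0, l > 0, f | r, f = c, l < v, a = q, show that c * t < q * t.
From f = c and f | r, c | r. Since r = l, c | l. l > 0, so c ≤ l. v = a and a = q, so v = q. l < v, so l < q. c ≤ l, so c < q. Since t > 0, c * t < q * t.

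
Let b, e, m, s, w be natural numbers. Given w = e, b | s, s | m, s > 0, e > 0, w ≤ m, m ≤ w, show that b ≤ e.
Because b | s and s > 0, b ≤ s. Since m ≤ w and w ≤ m, m = w. w = e, so m = e. Since s | m, s | e. Since e > 0, s ≤ e. Since b ≤ s, b ≤ e.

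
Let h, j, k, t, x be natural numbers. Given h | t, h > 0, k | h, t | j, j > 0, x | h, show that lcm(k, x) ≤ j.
k | h and x | h, so lcm(k, x) | h. Since h > 0, lcm(k, x) ≤ h. h | t and t | j, thus h | j. j > 0, so h ≤ j. Because lcm(k, x) ≤ h, lcm(k, x) ≤ j.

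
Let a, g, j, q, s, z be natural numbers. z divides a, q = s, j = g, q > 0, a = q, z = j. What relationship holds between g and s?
g ≤ s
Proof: z = j and j = g, so z = g. a = q and z divides a, thus z divides q. q > 0, so z ≤ q. Since z = g, g ≤ q. Since q = s, g ≤ s.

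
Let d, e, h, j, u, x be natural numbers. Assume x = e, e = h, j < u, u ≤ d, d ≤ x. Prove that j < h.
x = e and e = h, therefore x = h. From u ≤ d and d ≤ x, u ≤ x. Since j < u, j < x. x = h, so j < h.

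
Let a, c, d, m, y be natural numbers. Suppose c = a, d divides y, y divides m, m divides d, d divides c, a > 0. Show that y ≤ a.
y divides m and m divides d, therefore y divides d. d divides y, so d = y. d divides c, so y divides c. c = a, so y divides a. a > 0, so y ≤ a.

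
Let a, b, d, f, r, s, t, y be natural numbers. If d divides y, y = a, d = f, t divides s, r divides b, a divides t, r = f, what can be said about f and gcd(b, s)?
f divides gcd(b, s)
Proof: Since r = f and r divides b, f divides b. y = a and d divides y, so d divides a. Because d = f, f divides a. Because a divides t, f divides t. t divides s, so f divides s. Since f divides b, f divides gcd(b, s).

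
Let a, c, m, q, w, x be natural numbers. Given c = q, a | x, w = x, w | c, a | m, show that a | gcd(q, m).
w = x and w | c, therefore x | c. Since a | x, a | c. c = q, so a | q. Since a | m, a | gcd(q, m).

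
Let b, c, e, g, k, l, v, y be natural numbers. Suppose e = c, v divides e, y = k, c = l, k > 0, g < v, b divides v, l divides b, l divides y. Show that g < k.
l divides b and b divides v, therefore l divides v. e = c and c = l, so e = l. v divides e, so v divides l. Since l divides v, l = v. Since l divides y, v divides y. y = k, so v divides k. k > 0, so v ≤ k. Because g < v, g < k.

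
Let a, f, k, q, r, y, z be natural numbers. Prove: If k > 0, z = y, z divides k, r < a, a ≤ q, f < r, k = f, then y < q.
Since z divides k and k > 0, z ≤ k. Since k = f, z ≤ f. Because f < r and r < a, f < a. z ≤ f, so z < a. Because z = y, y < a. Because a ≤ q, y < q.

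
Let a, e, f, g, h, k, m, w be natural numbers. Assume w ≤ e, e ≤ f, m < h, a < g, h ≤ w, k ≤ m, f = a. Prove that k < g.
From m < h and h ≤ w, m < w. f = a and e ≤ f, so e ≤ a. w ≤ e, so w ≤ a. Since a < g, w < g. Since m < w, m < g. k ≤ m, so k < g.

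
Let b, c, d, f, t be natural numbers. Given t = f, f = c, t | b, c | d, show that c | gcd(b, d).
t = f and f = c, thus t = c. Since t | b, c | b. c | d, so c | gcd(b, d).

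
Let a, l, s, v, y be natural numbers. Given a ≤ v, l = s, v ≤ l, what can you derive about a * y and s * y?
a * y ≤ s * y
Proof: l = s and v ≤ l, therefore v ≤ s. Since a ≤ v, a ≤ s. By multiplying by a non-negative, a * y ≤ s * y.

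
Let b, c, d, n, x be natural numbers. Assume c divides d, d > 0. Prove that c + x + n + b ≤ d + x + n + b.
c divides d and d > 0, so c ≤ d. Then c + x ≤ d + x. Then c + x + n ≤ d + x + n. Then c + x + n + b ≤ d + x + n + b.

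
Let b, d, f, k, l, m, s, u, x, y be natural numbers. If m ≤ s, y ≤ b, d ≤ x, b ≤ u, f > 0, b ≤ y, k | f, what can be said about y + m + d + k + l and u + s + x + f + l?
y + m + d + k + l ≤ u + s + x + f + l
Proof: Because b ≤ y and y ≤ b, b = y. Since b ≤ u, y ≤ u. m ≤ s and d ≤ x, hence m + d ≤ s + x. Since k | f and f > 0, k ≤ f. Then k + l ≤ f + l. m + d ≤ s + x, so m + d + k + l ≤ s + x + f + l. Since y ≤ u, y + m + d + k + l ≤ u + s + x + f + l.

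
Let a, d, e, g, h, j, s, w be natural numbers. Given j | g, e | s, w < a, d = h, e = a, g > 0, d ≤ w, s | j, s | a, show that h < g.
From d ≤ w and w < a, d < a. d = h, so h < a. Since e = a and e | s, a | s. From s | a, s = a. s | j, so a | j. j | g, so a | g. Because g > 0, a ≤ g. Since h < a, h < g.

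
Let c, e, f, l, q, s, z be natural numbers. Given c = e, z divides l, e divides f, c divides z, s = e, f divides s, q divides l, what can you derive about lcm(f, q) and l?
lcm(f, q) divides l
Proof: s = e and f divides s, so f divides e. Because e divides f, e = f. c = e and c divides z, thus e divides z. z divides l, so e divides l. e = f, so f divides l. Since q divides l, lcm(f, q) divides l.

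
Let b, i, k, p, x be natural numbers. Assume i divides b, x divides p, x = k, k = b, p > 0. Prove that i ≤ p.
x = k and x divides p, hence k divides p. Since k = b, b divides p. Since i divides b, i divides p. Since p > 0, i ≤ p.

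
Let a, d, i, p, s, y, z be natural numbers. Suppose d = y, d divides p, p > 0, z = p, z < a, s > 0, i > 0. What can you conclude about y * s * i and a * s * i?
y * s * i < a * s * i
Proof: d divides p and p > 0, hence d ≤ p. Because z = p and z < a, p < a. Since d ≤ p, d < a. Since d = y, y < a. Since s > 0, by multiplying by a positive, y * s < a * s. Combining with i > 0, by multiplying by a positive, y * s * i < a * s * i.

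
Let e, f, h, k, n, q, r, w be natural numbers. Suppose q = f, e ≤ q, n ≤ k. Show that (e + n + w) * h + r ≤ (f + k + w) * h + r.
q = f and e ≤ q, so e ≤ f. n ≤ k, hence n + w ≤ k + w. Since e ≤ f, e + n + w ≤ f + k + w. Then (e + n + w) * h ≤ (f + k + w) * h. Then (e + n + w) * h + r ≤ (f + k + w) * h + r.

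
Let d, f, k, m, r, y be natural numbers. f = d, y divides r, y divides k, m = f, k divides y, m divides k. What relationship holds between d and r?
d divides r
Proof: Since m = f and f = d, m = d. k divides y and y divides k, therefore k = y. Since m divides k, m divides y. y divides r, so m divides r. Since m = d, d divides r.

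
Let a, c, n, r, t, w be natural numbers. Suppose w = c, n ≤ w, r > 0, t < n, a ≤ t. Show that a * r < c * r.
t < n and n ≤ w, so t < w. Since a ≤ t, a < w. w = c, so a < c. Combining with r > 0, by multiplying by a positive, a * r < c * r.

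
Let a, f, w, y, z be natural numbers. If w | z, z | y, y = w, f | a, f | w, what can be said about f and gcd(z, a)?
f | gcd(z, a)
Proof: Because y = w and z | y, z | w. w | z, so w = z. Since f | w, f | z. Since f | a, f | gcd(z, a).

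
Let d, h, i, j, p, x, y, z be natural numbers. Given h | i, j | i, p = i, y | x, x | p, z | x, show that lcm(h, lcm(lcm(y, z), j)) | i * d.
y | x and z | x, so lcm(y, z) | x. p = i and x | p, therefore x | i. Since lcm(y, z) | x, lcm(y, z) | i. j | i, so lcm(lcm(y, z), j) | i. h | i, so lcm(h, lcm(lcm(y, z), j)) | i. Then lcm(h, lcm(lcm(y, z), j)) | i * d.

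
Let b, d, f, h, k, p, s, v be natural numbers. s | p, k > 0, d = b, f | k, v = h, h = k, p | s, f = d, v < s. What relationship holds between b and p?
b < p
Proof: From f = d and d = b, f = b. f | k and k > 0, therefore f ≤ k. Because f = b, b ≤ k. s | p and p | s, thus s = p. v = h and v < s, therefore h < s. h = k, so k < s. s = p, so k < p. b ≤ k, so b < p.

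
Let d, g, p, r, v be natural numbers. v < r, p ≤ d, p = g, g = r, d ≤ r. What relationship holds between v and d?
v < d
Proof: p = g and g = r, hence p = r. Since p ≤ d, r ≤ d. d ≤ r, so r = d. Since v < r, v < d.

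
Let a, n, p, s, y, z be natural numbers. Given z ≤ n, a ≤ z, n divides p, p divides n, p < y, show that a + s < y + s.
a ≤ z and z ≤ n, so a ≤ n. p divides n and n divides p, thus p = n. p < y, so n < y. a ≤ n, so a < y. Then a + s < y + s.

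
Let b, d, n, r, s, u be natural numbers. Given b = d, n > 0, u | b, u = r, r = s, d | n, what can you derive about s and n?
s ≤ n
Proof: b = d and u | b, thus u | d. From u = r, r | d. Since d | n, r | n. n > 0, so r ≤ n. r = s, so s ≤ n.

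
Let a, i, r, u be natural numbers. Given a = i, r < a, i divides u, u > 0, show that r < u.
Because a = i and r < a, r < i. i divides u and u > 0, so i ≤ u. r < i, so r < u.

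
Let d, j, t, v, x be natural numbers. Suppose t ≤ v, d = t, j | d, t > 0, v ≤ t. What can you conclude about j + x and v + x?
j + x ≤ v + x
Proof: Since t ≤ v and v ≤ t, t = v. Since d = t and j | d, j | t. t > 0, so j ≤ t. t = v, so j ≤ v. Then j + x ≤ v + x.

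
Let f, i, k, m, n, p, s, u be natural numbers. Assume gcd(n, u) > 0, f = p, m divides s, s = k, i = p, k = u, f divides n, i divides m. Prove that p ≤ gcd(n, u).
f = p and f divides n, therefore p divides n. s = k and k = u, thus s = u. Since m divides s, m divides u. Since i divides m, i divides u. i = p, so p divides u. p divides n, so p divides gcd(n, u). gcd(n, u) > 0, so p ≤ gcd(n, u).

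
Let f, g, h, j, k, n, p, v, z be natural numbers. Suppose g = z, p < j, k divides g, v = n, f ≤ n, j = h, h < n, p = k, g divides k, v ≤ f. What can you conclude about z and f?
z < f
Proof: From k divides g and g divides k, k = g. g = z, so k = z. From v = n and v ≤ f, n ≤ f. Since f ≤ n, n = f. j = h and p < j, thus p < h. Since p = k, k < h. Because h < n, k < n. n = f, so k < f. Since k = z, z < f.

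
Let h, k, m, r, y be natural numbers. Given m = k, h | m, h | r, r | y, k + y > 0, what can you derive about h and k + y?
h ≤ k + y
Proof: Since m = k and h | m, h | k. h | r and r | y, therefore h | y. Since h | k, h | k + y. k + y > 0, so h ≤ k + y.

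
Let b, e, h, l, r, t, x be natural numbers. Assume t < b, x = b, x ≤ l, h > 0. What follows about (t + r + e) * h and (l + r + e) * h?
(t + r + e) * h < (l + r + e) * h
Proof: x = b and x ≤ l, so b ≤ l. t < b, so t < l. Then t + r < l + r. Then t + r + e < l + r + e. Since h > 0, by multiplying by a positive, (t + r + e) * h < (l + r + e) * h.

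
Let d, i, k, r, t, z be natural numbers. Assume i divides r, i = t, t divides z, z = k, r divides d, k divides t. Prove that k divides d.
From z = k and t divides z, t divides k. Since k divides t, t = k. i = t and i divides r, thus t divides r. r divides d, so t divides d. Since t = k, k divides d.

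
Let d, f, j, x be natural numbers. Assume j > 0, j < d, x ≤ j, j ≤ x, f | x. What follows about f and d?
f < d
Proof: x ≤ j and j ≤ x, therefore x = j. Since f | x, f | j. Since j > 0, f ≤ j. Since j < d, f < d.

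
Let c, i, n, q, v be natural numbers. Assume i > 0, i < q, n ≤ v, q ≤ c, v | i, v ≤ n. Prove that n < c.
v ≤ n and n ≤ v, hence v = n. From v | i and i > 0, v ≤ i. Since v = n, n ≤ i. Since i < q and q ≤ c, i < c. Since n ≤ i, n < c.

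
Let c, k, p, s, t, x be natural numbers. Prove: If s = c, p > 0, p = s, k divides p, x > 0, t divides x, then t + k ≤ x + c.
t divides x and x > 0, therefore t ≤ x. From p = s and s = c, p = c. k divides p and p > 0, therefore k ≤ p. Since p = c, k ≤ c. t ≤ x, so t + k ≤ x + c.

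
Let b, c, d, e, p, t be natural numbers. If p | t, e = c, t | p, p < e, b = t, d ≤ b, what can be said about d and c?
d < c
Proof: Because t | p and p | t, t = p. b = t, so b = p. Since d ≤ b, d ≤ p. e = c and p < e, therefore p < c. d ≤ p, so d < c.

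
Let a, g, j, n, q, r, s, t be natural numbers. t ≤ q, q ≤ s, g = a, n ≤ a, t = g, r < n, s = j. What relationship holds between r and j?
r < j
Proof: From r < n and n ≤ a, r < a. t = g and g = a, therefore t = a. Since t ≤ q and q ≤ s, t ≤ s. Since s = j, t ≤ j. t = a, so a ≤ j. r < a, so r < j.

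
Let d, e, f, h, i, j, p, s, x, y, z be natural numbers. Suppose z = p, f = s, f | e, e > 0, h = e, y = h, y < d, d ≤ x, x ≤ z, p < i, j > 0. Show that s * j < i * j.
f = s and f | e, thus s | e. Since e > 0, s ≤ e. y = h and y < d, therefore h < d. h = e, so e < d. d ≤ x and x ≤ z, hence d ≤ z. Since e < d, e < z. From s ≤ e, s < z. Because z = p, s < p. p < i, so s < i. j > 0, so s * j < i * j.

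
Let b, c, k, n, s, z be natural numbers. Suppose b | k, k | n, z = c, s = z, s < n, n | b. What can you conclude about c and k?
c < k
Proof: n | b and b | k, therefore n | k. Since k | n, n = k. s = z and z = c, so s = c. s < n, so c < n. n = k, so c < k.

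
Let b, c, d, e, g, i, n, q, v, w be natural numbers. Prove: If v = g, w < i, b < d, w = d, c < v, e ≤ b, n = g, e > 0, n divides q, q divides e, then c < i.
Because v = g and c < v, c < g. From n divides q and q divides e, n divides e. Because n = g, g divides e. Since e > 0, g ≤ e. e ≤ b, so g ≤ b. Since c < g, c < b. b < d, so c < d. w = d and w < i, thus d < i. Since c < d, c < i.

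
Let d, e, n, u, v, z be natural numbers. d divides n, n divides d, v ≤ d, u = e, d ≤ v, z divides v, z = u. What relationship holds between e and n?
e divides n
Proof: Because v ≤ d and d ≤ v, v = d. From d divides n and n divides d, d = n. Because v = d, v = n. z = u and u = e, therefore z = e. z divides v, so e divides v. v = n, so e divides n.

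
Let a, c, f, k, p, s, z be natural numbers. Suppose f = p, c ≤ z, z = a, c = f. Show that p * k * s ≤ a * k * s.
c = f and f = p, hence c = p. z = a and c ≤ z, hence c ≤ a. Since c = p, p ≤ a. By multiplying by a non-negative, p * k ≤ a * k. By multiplying by a non-negative, p * k * s ≤ a * k * s.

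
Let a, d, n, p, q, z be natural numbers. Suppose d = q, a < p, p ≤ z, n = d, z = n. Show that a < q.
n = d and d = q, therefore n = q. z = n and p ≤ z, therefore p ≤ n. a < p, so a < n. Since n = q, a < q.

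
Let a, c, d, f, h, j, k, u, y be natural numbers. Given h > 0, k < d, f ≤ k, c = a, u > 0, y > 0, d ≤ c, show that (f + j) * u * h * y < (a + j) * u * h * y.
k < d and d ≤ c, thus k < c. Because f ≤ k, f < c. Since c = a, f < a. Then f + j < a + j. Since u > 0, by multiplying by a positive, (f + j) * u < (a + j) * u. Since h > 0, by multiplying by a positive, (f + j) * u * h < (a + j) * u * h. Combining with y > 0, by multiplying by a positive, (f + j) * u * h * y < (a + j) * u * h * y.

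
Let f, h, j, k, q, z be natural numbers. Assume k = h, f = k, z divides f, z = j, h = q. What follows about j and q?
j divides q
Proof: From f = k and k = h, f = h. h = q, so f = q. Since z divides f, z divides q. Since z = j, j divides q.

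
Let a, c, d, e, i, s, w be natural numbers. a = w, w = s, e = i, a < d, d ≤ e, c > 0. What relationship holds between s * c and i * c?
s * c < i * c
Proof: a = w and w = s, thus a = s. a < d and d ≤ e, therefore a < e. e = i, so a < i. Since a = s, s < i. Since c > 0, by multiplying by a positive, s * c < i * c.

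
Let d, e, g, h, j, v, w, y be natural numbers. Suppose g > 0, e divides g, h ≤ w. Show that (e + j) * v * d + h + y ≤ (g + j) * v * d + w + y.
Because e divides g and g > 0, e ≤ g. Then e + j ≤ g + j. By multiplying by a non-negative, (e + j) * v ≤ (g + j) * v. By multiplying by a non-negative, (e + j) * v * d ≤ (g + j) * v * d. h ≤ w, so (e + j) * v * d + h ≤ (g + j) * v * d + w. Then (e + j) * v * d + h + y ≤ (g + j) * v * d + w + y.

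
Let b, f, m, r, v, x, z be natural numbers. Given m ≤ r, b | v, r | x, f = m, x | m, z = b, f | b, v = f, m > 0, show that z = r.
v = f and b | v, hence b | f. Since f | b, b = f. Because z = b, z = f. f = m, so z = m. Since r | x and x | m, r | m. Since m > 0, r ≤ m. Since m ≤ r, m = r. Since z = m, z = r.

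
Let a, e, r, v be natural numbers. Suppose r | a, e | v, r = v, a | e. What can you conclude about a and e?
a = e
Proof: r = v and r | a, therefore v | a. e | v, so e | a. Since a | e, a = e.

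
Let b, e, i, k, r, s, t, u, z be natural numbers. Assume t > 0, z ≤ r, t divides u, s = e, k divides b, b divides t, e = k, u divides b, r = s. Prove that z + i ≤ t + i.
Because s = e and e = k, s = k. Since r = s and z ≤ r, z ≤ s. s = k, so z ≤ k. t divides u and u divides b, therefore t divides b. Since b divides t, b = t. k divides b, so k divides t. t > 0, so k ≤ t. Since z ≤ k, z ≤ t. Then z + i ≤ t + i.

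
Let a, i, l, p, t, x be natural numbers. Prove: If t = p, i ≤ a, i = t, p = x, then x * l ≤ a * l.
t = p and p = x, thus t = x. i = t and i ≤ a, thus t ≤ a. Since t = x, x ≤ a. By multiplying by a non-negative, x * l ≤ a * l.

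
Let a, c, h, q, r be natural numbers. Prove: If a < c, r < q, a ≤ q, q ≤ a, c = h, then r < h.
q ≤ a and a ≤ q, so q = a. Since r < q, r < a. Since a < c, r < c. c = h, so r < h.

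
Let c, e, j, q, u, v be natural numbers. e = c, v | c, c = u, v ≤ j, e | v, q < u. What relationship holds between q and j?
q < j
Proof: e = c and e | v, thus c | v. v | c, so v = c. Since c = u, v = u. v ≤ j, so u ≤ j. q < u, so q < j.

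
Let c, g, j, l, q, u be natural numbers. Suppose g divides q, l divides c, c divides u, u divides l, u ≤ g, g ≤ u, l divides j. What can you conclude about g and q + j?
g divides q + j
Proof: Since l divides c and c divides u, l divides u. Since u divides l, l = u. u ≤ g and g ≤ u, therefore u = g. Since l = u, l = g. Since l divides j, g divides j. From g divides q, g divides q + j.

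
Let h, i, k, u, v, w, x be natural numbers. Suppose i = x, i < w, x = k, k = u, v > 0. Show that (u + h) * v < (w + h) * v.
From i = x and x = k, i = k. Since k = u, i = u. i < w, so u < w. Then u + h < w + h. Since v > 0, (u + h) * v < (w + h) * v.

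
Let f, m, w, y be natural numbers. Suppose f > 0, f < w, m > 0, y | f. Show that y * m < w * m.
Since y | f and f > 0, y ≤ f. f < w, so y < w. Since m > 0, y * m < w * m.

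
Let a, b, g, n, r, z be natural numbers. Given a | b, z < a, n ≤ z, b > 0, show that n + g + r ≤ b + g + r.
From n ≤ z and z < a, n < a. Since a | b and b > 0, a ≤ b. Since n < a, n < b. Then n + g < b + g. Then n + g + r < b + g + r. Then n + g + r ≤ b + g + r.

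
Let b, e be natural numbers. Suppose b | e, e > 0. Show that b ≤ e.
From b | e and e > 0, by divisors are at most what they divide, b ≤ e.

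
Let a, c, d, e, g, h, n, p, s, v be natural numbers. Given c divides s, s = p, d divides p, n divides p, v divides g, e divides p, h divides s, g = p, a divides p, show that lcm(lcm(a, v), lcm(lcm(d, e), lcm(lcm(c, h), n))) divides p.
g = p and v divides g, so v divides p. a divides p, so lcm(a, v) divides p. d divides p and e divides p, hence lcm(d, e) divides p. c divides s and h divides s, thus lcm(c, h) divides s. Since s = p, lcm(c, h) divides p. n divides p, so lcm(lcm(c, h), n) divides p. lcm(d, e) divides p, so lcm(lcm(d, e), lcm(lcm(c, h), n)) divides p. lcm(a, v) divides p, so lcm(lcm(a, v), lcm(lcm(d, e), lcm(lcm(c, h), n))) divides p.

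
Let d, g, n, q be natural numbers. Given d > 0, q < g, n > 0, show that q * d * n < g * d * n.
q < g and d > 0, thus q * d < g * d. Since n > 0, q * d * n < g * d * n.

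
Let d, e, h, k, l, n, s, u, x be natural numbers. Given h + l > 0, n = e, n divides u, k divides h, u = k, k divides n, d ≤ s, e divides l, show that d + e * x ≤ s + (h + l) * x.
Since u = k and n divides u, n divides k. k divides n, so k = n. n = e, so k = e. Since k divides h, e divides h. Since e divides l, e divides h + l. Since h + l > 0, e ≤ h + l. By multiplying by a non-negative, e * x ≤ (h + l) * x. d ≤ s, so d + e * x ≤ s + (h + l) * x.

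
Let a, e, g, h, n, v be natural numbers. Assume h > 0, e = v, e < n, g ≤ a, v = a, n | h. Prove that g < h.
From e = v and v = a, e = a. Since e < n, a < n. From g ≤ a, g < n. n | h and h > 0, thus n ≤ h. g < n, so g < h.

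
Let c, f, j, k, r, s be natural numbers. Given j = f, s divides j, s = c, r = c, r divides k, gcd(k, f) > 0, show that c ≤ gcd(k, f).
r = c and r divides k, thus c divides k. j = f and s divides j, thus s divides f. Since s = c, c divides f. Since c divides k, c divides gcd(k, f). Since gcd(k, f) > 0, c ≤ gcd(k, f).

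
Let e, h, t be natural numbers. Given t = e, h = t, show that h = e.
Since h = t and t = e, by transitivity, h = e.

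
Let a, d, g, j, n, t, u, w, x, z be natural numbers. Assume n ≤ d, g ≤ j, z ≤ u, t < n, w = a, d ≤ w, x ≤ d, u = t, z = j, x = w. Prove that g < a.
u = t and z ≤ u, so z ≤ t. z = j, so j ≤ t. t < n, so j < n. Since x = w and x ≤ d, w ≤ d. From d ≤ w, d = w. Since w = a, d = a. Since n ≤ d, n ≤ a. j < n, so j < a. Because g ≤ j, g < a.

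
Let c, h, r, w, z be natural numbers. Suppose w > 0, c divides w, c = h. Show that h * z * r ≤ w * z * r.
c = h and c divides w, hence h divides w. Since w > 0, h ≤ w. By multiplying by a non-negative, h * z ≤ w * z. By multiplying by a non-negative, h * z * r ≤ w * z * r.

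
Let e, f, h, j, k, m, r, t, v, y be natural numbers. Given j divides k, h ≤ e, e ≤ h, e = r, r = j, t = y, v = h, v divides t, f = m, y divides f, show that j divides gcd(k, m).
h ≤ e and e ≤ h, thus h = e. Since e = r, h = r. Since r = j, h = j. v = h and v divides t, thus h divides t. From t = y, h divides y. Since h = j, j divides y. f = m and y divides f, so y divides m. j divides y, so j divides m. Since j divides k, j divides gcd(k, m).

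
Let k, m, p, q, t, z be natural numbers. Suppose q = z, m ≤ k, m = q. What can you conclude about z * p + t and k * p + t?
z * p + t ≤ k * p + t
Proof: m = q and m ≤ k, hence q ≤ k. q = z, so z ≤ k. Then z * p ≤ k * p. Then z * p + t ≤ k * p + t.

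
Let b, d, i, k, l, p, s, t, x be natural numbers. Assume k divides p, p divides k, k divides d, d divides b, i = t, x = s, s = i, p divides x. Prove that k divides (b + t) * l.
k divides d and d divides b, hence k divides b. Because x = s and s = i, x = i. Since i = t, x = t. From p divides k and k divides p, p = k. p divides x, so k divides x. x = t, so k divides t. k divides b, so k divides b + t. Then k divides (b + t) * l.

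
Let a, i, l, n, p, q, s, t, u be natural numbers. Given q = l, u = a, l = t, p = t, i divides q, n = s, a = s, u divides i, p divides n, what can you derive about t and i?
t = i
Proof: p = t and p divides n, so t divides n. n = s, so t divides s. Since u = a and a = s, u = s. u divides i, so s divides i. t divides s, so t divides i. q = l and l = t, hence q = t. Since i divides q, i divides t. t divides i, so t = i.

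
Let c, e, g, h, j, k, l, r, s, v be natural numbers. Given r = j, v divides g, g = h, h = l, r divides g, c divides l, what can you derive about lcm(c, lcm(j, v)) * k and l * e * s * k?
lcm(c, lcm(j, v)) * k divides l * e * s * k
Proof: g = h and h = l, hence g = l. From r = j and r divides g, j divides g. Because v divides g, lcm(j, v) divides g. Since g = l, lcm(j, v) divides l. Since c divides l, lcm(c, lcm(j, v)) divides l. Then lcm(c, lcm(j, v)) divides l * e. Then lcm(c, lcm(j, v)) divides l * e * s. Then lcm(c, lcm(j, v)) * k divides l * e * s * k.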